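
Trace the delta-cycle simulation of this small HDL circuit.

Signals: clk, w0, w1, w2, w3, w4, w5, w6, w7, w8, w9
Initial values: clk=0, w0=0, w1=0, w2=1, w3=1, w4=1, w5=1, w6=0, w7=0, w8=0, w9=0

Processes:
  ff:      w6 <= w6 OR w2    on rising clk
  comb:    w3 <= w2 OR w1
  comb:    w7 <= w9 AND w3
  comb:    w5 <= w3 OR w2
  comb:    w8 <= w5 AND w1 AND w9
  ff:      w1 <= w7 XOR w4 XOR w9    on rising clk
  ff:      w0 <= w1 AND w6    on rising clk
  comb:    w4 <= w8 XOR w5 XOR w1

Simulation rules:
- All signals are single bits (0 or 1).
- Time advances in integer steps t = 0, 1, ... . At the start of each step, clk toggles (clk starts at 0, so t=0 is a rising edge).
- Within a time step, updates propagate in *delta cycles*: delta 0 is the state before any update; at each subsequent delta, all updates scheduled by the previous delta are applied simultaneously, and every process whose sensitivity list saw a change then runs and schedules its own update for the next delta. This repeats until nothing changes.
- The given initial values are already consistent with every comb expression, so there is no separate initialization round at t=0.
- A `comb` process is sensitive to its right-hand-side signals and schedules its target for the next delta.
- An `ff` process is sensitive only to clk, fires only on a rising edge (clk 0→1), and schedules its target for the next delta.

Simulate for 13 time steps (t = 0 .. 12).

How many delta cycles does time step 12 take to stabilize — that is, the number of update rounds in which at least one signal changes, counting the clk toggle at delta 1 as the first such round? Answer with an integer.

[bits: w1,w7,w5,w3,w9,w4,w6,w8,clk,w0,w2]
t=0: Δ0=00110100001 Δ1=00110100101 Δ2=10110110101 Δ3=10110010101 | 3Δ
t=1: Δ0=10110010101 Δ1=10110010001 | 1Δ
t=2: Δ0=10110010001 Δ1=10110010101 Δ2=00110010111 Δ3=00110110111 | 3Δ
t=3: Δ0=00110110111 Δ1=00110110011 | 1Δ
t=4: Δ0=00110110011 Δ1=00110110111 Δ2=10110110101 Δ3=10110010101 | 3Δ
t=5: Δ0=10110010101 Δ1=10110010001 | 1Δ
t=6: Δ0=10110010001 Δ1=10110010101 Δ2=00110010111 Δ3=00110110111 | 3Δ
t=7: Δ0=00110110111 Δ1=00110110011 | 1Δ
t=8: Δ0=00110110011 Δ1=00110110111 Δ2=10110110101 Δ3=10110010101 | 3Δ
t=9: Δ0=10110010101 Δ1=10110010001 | 1Δ
t=10: Δ0=10110010001 Δ1=10110010101 Δ2=00110010111 Δ3=00110110111 | 3Δ
t=11: Δ0=00110110111 Δ1=00110110011 | 1Δ
t=12: Δ0=00110110011 Δ1=00110110111 Δ2=10110110101 Δ3=10110010101 | 3Δ

3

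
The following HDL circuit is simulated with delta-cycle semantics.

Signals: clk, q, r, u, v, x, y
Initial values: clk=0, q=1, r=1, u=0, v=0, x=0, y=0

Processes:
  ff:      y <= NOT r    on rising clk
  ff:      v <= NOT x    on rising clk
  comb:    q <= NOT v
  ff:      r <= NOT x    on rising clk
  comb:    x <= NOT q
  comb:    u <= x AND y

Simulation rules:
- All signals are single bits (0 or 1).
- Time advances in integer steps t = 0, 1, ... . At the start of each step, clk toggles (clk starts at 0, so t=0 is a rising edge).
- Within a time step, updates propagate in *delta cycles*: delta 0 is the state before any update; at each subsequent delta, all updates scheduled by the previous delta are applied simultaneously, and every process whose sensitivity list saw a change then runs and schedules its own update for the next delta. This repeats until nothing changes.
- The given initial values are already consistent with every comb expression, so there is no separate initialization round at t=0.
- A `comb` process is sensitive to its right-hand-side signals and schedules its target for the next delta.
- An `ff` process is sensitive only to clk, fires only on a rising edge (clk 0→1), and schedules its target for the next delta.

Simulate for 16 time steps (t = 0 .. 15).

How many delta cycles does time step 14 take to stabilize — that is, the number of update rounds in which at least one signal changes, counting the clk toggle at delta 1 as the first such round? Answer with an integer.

4

[bits: q,y,r,x,clk,u,v]
t=0: Δ0=1010000 Δ1=1010100 Δ2=1010101 Δ3=0010101 Δ4=0011101 | 4Δ
t=1: Δ0=0011101 Δ1=0011001 | 1Δ
t=2: Δ0=0011001 Δ1=0011101 Δ2=0001100 Δ3=1001100 Δ4=1000100 | 4Δ
t=3: Δ0=1000100 Δ1=1000000 | 1Δ
t=4: Δ0=1000000 Δ1=1000100 Δ2=1110101 Δ3=0110101 Δ4=0111101 Δ5=0111111 | 5Δ
t=5: Δ0=0111111 Δ1=0111011 | 1Δ
t=6: Δ0=0111011 Δ1=0111111 Δ2=0001110 Δ3=1001100 Δ4=1000100 | 4Δ
t=7: Δ0=1000100 Δ1=1000000 | 1Δ
t=8: Δ0=1000000 Δ1=1000100 Δ2=1110101 Δ3=0110101 Δ4=0111101 Δ5=0111111 | 5Δ
t=9: Δ0=0111111 Δ1=0111011 | 1Δ
t=10: Δ0=0111011 Δ1=0111111 Δ2=0001110 Δ3=1001100 Δ4=1000100 | 4Δ
t=11: Δ0=1000100 Δ1=1000000 | 1Δ
t=12: Δ0=1000000 Δ1=1000100 Δ2=1110101 Δ3=0110101 Δ4=0111101 Δ5=0111111 | 5Δ
t=13: Δ0=0111111 Δ1=0111011 | 1Δ
t=14: Δ0=0111011 Δ1=0111111 Δ2=0001110 Δ3=1001100 Δ4=1000100 | 4Δ
t=15: Δ0=1000100 Δ1=1000000 | 1Δ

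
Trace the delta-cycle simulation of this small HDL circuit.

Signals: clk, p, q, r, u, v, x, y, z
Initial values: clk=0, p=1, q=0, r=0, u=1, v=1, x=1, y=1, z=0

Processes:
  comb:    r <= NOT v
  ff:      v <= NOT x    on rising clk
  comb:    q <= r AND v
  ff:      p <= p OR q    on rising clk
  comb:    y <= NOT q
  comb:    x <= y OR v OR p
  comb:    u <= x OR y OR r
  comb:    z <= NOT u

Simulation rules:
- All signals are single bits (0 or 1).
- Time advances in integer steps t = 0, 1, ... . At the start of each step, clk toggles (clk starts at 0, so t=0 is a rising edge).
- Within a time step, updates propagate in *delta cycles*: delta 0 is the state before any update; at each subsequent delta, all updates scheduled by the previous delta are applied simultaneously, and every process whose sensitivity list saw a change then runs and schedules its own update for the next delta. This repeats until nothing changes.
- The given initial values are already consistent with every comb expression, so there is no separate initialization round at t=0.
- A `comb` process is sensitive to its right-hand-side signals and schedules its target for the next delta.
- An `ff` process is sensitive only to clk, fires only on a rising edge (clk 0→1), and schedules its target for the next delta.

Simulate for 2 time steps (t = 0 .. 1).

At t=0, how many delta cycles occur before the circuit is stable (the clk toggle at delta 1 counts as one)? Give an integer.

t=0 Δ0: r=0 p=1 y=1 z=0 u=1 v=1 q=0 clk=0 x=1
  Δ1: clk:0→1
  Δ2: v:1→0
  Δ3: r:0→1
  (3Δ to stable)
t=1 Δ0: r=1 p=1 y=1 z=0 u=1 v=0 q=0 clk=1 x=1
  Δ1: clk:1→0
  (1Δ to stable)

3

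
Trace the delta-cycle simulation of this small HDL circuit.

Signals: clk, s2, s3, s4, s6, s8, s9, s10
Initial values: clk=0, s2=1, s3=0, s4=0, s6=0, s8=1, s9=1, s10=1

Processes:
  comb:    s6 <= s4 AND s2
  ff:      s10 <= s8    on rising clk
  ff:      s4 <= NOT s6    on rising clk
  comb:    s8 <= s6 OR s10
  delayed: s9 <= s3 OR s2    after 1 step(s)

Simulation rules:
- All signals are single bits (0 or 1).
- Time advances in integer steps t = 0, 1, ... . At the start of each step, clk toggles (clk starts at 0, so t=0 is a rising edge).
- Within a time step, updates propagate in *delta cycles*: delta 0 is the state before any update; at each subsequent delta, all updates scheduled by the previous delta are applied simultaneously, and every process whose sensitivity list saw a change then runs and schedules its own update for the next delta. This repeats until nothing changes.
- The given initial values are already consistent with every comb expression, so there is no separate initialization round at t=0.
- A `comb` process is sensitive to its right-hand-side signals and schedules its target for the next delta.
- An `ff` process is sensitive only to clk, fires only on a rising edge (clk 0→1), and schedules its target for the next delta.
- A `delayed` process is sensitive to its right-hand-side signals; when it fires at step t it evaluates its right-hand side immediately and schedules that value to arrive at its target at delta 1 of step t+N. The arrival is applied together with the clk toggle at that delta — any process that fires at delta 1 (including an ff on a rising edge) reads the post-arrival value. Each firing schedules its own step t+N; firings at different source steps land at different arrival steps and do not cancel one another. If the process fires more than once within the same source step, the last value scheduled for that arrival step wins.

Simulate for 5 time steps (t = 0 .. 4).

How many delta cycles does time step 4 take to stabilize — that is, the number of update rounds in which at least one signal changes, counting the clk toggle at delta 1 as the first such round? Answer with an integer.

[bits: clk,s2,s4,s10,s6,s3,s8,s9]
t=0: Δ0=01010011 Δ1=11010011 Δ2=11110011 Δ3=11111011 | 3Δ
t=1: Δ0=11111011 Δ1=01111011 | 1Δ
t=2: Δ0=01111011 Δ1=11111011 Δ2=11011011 Δ3=11010011 | 3Δ
t=3: Δ0=11010011 Δ1=01010011 | 1Δ
t=4: Δ0=01010011 Δ1=11010011 Δ2=11110011 Δ3=11111011 | 3Δ

3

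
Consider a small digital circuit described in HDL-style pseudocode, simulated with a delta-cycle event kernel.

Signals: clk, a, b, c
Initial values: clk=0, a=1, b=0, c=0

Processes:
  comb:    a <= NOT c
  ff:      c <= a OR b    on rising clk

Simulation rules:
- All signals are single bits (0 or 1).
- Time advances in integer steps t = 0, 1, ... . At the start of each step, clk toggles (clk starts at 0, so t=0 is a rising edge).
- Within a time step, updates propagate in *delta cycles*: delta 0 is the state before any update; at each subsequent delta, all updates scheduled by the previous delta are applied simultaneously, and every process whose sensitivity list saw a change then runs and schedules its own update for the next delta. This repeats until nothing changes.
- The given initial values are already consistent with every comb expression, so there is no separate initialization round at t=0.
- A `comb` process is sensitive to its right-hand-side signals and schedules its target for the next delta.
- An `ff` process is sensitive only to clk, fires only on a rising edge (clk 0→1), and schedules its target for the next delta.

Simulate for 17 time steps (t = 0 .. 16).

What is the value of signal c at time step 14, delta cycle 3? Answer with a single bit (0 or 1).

t=0 Δ0: clk=0 c=0 a=1 b=0
  Δ1: clk:0→1
  Δ2: c:0→1
  Δ3: a:1→0
  (3Δ to stable)
t=1 Δ0: clk=1 c=1 a=0 b=0
  Δ1: clk:1→0
  (1Δ to stable)
t=2 Δ0: clk=0 c=1 a=0 b=0
  Δ1: clk:0→1
  Δ2: c:1→0
  Δ3: a:0→1
  (3Δ to stable)
t=3 Δ0: clk=1 c=0 a=1 b=0
  Δ1: clk:1→0
  (1Δ to stable)
t=4 Δ0: clk=0 c=0 a=1 b=0
  Δ1: clk:0→1
  Δ2: c:0→1
  Δ3: a:1→0
  (3Δ to stable)
t=5 Δ0: clk=1 c=1 a=0 b=0
  Δ1: clk:1→0
  (1Δ to stable)
t=6 Δ0: clk=0 c=1 a=0 b=0
  Δ1: clk:0→1
  Δ2: c:1→0
  Δ3: a:0→1
  (3Δ to stable)
t=7 Δ0: clk=1 c=0 a=1 b=0
  Δ1: clk:1→0
  (1Δ to stable)
t=8 Δ0: clk=0 c=0 a=1 b=0
  Δ1: clk:0→1
  Δ2: c:0→1
  Δ3: a:1→0
  (3Δ to stable)
t=9 Δ0: clk=1 c=1 a=0 b=0
  Δ1: clk:1→0
  (1Δ to stable)
t=10 Δ0: clk=0 c=1 a=0 b=0
  Δ1: clk:0→1
  Δ2: c:1→0
  Δ3: a:0→1
  (3Δ to stable)
t=11 Δ0: clk=1 c=0 a=1 b=0
  Δ1: clk:1→0
  (1Δ to stable)
t=12 Δ0: clk=0 c=0 a=1 b=0
  Δ1: clk:0→1
  Δ2: c:0→1
  Δ3: a:1→0
  (3Δ to stable)
t=13 Δ0: clk=1 c=1 a=0 b=0
  Δ1: clk:1→0
  (1Δ to stable)
t=14 Δ0: clk=0 c=1 a=0 b=0
  Δ1: clk:0→1
  Δ2: c:1→0
  Δ3: a:0→1
  (3Δ to stable)
t=15 Δ0: clk=1 c=0 a=1 b=0
  Δ1: clk:1→0
  (1Δ to stable)
t=16 Δ0: clk=0 c=0 a=1 b=0
  Δ1: clk:0→1
  Δ2: c:0→1
  Δ3: a:1→0
  (3Δ to stable)

0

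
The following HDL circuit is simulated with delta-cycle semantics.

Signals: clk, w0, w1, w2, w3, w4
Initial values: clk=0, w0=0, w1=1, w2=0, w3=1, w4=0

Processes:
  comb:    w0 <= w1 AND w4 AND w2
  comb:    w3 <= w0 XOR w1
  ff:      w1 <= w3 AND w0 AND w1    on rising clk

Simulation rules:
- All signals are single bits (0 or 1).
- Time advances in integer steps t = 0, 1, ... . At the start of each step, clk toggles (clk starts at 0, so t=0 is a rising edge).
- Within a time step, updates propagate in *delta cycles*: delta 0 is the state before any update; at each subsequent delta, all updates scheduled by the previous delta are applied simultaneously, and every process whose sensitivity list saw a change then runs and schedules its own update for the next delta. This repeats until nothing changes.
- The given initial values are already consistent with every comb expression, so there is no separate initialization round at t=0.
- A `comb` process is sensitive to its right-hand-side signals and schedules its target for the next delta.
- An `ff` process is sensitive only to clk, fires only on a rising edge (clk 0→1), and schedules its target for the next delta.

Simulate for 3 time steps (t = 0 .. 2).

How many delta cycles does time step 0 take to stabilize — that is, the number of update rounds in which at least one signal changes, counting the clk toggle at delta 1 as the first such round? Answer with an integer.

3

[bits: w1,w3,w0,clk,w4,w2]
t=0: Δ0=110000 Δ1=110100 Δ2=010100 Δ3=000100 | 3Δ
t=1: Δ0=000100 Δ1=000000 | 1Δ
t=2: Δ0=000000 Δ1=000100 | 1Δ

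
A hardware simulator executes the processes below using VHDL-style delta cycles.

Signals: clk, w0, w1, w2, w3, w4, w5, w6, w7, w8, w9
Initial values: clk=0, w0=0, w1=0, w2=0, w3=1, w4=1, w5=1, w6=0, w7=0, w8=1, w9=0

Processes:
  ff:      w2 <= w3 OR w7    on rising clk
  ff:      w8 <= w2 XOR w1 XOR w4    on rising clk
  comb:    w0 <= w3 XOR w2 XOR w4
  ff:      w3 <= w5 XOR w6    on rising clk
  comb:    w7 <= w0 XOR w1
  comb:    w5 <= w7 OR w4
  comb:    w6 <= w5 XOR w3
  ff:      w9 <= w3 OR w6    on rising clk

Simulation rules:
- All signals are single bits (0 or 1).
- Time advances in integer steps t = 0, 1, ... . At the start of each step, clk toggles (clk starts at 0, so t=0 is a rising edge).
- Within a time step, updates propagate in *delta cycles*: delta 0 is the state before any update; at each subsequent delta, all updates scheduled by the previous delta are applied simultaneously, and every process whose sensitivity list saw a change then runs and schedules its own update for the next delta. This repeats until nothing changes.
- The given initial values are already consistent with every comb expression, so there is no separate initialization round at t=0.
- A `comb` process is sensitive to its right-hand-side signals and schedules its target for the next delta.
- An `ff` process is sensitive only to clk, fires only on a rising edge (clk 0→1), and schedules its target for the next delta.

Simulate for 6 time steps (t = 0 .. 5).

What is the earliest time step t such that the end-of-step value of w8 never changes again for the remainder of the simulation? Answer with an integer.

t=0 Δ0: w5=1 w8=1 w9=0 clk=0 w7=0 w0=0 w6=0 w4=1 w1=0 w3=1 w2=0
  Δ1: clk:0→1
  Δ2: w9:0→1, w2:0→1
  Δ3: w0:0→1
  Δ4: w7:0→1
  (4Δ to stable)
t=1 Δ0: w5=1 w8=1 w9=1 clk=1 w7=1 w0=1 w6=0 w4=1 w1=0 w3=1 w2=1
  Δ1: clk:1→0
  (1Δ to stable)
t=2 Δ0: w5=1 w8=1 w9=1 clk=0 w7=1 w0=1 w6=0 w4=1 w1=0 w3=1 w2=1
  Δ1: clk:0→1
  Δ2: w8:1→0
  (2Δ to stable)
t=3 Δ0: w5=1 w8=0 w9=1 clk=1 w7=1 w0=1 w6=0 w4=1 w1=0 w3=1 w2=1
  Δ1: clk:1→0
  (1Δ to stable)
t=4 Δ0: w5=1 w8=0 w9=1 clk=0 w7=1 w0=1 w6=0 w4=1 w1=0 w3=1 w2=1
  Δ1: clk:0→1
  (1Δ to stable)
t=5 Δ0: w5=1 w8=0 w9=1 clk=1 w7=1 w0=1 w6=0 w4=1 w1=0 w3=1 w2=1
  Δ1: clk:1→0
  (1Δ to stable)

2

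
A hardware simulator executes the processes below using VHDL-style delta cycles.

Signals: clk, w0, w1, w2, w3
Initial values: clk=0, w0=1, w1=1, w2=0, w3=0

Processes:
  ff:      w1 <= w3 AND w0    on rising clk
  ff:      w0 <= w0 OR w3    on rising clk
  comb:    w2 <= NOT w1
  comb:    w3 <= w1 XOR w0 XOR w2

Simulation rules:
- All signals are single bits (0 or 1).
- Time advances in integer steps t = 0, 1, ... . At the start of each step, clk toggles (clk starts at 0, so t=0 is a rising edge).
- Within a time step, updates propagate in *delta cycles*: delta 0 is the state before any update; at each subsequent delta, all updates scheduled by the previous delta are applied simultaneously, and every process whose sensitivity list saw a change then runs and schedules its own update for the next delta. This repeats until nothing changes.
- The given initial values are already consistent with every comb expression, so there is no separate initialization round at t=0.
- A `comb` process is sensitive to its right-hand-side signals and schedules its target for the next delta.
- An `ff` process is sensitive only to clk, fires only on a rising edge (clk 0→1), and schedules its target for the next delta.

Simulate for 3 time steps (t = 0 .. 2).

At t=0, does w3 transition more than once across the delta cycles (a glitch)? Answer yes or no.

t0.Δ0 w2=0 w1=1 clk=0 w3=0 w0=1
t0.Δ1 w2=0 w1=1 clk=1 w3=0 w0=1
t0.Δ2 w2=0 w1=0 clk=1 w3=0 w0=1
t0.Δ3 w2=1 w1=0 clk=1 w3=1 w0=1
t0.Δ4 w2=1 w1=0 clk=1 w3=0 w0=1
t1.Δ0 w2=1 w1=0 clk=1 w3=0 w0=1
t1.Δ1 w2=1 w1=0 clk=0 w3=0 w0=1
t2.Δ0 w2=1 w1=0 clk=0 w3=0 w0=1
t2.Δ1 w2=1 w1=0 clk=1 w3=0 w0=1

yes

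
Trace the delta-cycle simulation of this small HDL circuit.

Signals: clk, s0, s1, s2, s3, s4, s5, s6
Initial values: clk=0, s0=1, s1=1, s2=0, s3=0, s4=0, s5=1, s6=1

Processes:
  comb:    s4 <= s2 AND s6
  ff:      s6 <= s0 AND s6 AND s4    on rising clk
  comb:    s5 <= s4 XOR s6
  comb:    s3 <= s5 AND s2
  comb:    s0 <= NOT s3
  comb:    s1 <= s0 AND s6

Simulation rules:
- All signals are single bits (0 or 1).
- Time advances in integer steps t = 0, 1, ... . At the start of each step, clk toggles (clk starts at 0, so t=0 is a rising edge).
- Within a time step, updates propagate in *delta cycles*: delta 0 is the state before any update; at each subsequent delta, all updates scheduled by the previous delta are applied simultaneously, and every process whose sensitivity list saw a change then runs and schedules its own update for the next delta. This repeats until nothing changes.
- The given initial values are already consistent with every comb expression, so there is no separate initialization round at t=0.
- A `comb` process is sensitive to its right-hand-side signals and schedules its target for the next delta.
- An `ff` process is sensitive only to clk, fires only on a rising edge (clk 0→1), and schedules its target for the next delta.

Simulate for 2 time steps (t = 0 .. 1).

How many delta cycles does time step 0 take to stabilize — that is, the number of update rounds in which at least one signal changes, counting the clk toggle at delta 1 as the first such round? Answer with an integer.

3

[bits: s5,s0,s3,s6,s1,s2,s4,clk]
t=0: Δ0=11011000 Δ1=11011001 Δ2=11001001 Δ3=01000001 | 3Δ
t=1: Δ0=01000001 Δ1=01000000 | 1Δ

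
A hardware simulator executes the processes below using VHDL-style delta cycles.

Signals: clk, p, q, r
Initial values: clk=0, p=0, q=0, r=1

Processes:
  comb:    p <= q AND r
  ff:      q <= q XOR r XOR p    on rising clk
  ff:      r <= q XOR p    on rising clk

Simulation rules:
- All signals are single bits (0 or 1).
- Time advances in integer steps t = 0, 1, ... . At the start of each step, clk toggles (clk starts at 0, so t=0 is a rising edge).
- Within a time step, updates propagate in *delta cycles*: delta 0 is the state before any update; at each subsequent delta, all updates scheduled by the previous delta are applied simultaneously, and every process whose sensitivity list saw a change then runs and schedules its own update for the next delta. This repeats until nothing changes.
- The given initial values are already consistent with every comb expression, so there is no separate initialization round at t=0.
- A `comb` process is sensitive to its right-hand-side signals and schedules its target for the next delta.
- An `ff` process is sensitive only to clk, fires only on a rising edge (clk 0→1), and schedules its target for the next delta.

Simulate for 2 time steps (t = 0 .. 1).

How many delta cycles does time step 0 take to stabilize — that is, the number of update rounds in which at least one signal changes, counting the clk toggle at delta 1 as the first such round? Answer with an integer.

2

t0.Δ0 r=1 p=0 clk=0 q=0
t0.Δ1 r=1 p=0 clk=1 q=0
t0.Δ2 r=0 p=0 clk=1 q=1
t1.Δ0 r=0 p=0 clk=1 q=1
t1.Δ1 r=0 p=0 clk=0 q=1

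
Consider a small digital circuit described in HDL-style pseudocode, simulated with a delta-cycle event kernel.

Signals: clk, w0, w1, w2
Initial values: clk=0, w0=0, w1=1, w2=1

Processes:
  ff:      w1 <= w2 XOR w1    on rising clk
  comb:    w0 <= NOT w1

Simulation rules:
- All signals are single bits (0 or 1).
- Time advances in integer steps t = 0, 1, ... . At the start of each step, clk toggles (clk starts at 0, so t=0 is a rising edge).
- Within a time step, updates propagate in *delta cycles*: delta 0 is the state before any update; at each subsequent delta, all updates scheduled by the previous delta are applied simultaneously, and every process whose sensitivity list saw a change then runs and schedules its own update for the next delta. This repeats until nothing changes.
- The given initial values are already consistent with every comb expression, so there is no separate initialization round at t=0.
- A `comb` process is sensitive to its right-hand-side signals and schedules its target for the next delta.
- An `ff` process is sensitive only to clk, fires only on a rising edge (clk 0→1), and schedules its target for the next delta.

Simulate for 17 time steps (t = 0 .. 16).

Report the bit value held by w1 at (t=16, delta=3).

t0.Δ0 w0=0 clk=0 w2=1 w1=1
t0.Δ1 w0=0 clk=1 w2=1 w1=1
t0.Δ2 w0=0 clk=1 w2=1 w1=0
t0.Δ3 w0=1 clk=1 w2=1 w1=0
t1.Δ0 w0=1 clk=1 w2=1 w1=0
t1.Δ1 w0=1 clk=0 w2=1 w1=0
t2.Δ0 w0=1 clk=0 w2=1 w1=0
t2.Δ1 w0=1 clk=1 w2=1 w1=0
t2.Δ2 w0=1 clk=1 w2=1 w1=1
t2.Δ3 w0=0 clk=1 w2=1 w1=1
t3.Δ0 w0=0 clk=1 w2=1 w1=1
t3.Δ1 w0=0 clk=0 w2=1 w1=1
t4.Δ0 w0=0 clk=0 w2=1 w1=1
t4.Δ1 w0=0 clk=1 w2=1 w1=1
t4.Δ2 w0=0 clk=1 w2=1 w1=0
t4.Δ3 w0=1 clk=1 w2=1 w1=0
t5.Δ0 w0=1 clk=1 w2=1 w1=0
t5.Δ1 w0=1 clk=0 w2=1 w1=0
t6.Δ0 w0=1 clk=0 w2=1 w1=0
t6.Δ1 w0=1 clk=1 w2=1 w1=0
t6.Δ2 w0=1 clk=1 w2=1 w1=1
t6.Δ3 w0=0 clk=1 w2=1 w1=1
t7.Δ0 w0=0 clk=1 w2=1 w1=1
t7.Δ1 w0=0 clk=0 w2=1 w1=1
t8.Δ0 w0=0 clk=0 w2=1 w1=1
t8.Δ1 w0=0 clk=1 w2=1 w1=1
t8.Δ2 w0=0 clk=1 w2=1 w1=0
t8.Δ3 w0=1 clk=1 w2=1 w1=0
t9.Δ0 w0=1 clk=1 w2=1 w1=0
t9.Δ1 w0=1 clk=0 w2=1 w1=0
t10.Δ0 w0=1 clk=0 w2=1 w1=0
t10.Δ1 w0=1 clk=1 w2=1 w1=0
t10.Δ2 w0=1 clk=1 w2=1 w1=1
t10.Δ3 w0=0 clk=1 w2=1 w1=1
t11.Δ0 w0=0 clk=1 w2=1 w1=1
t11.Δ1 w0=0 clk=0 w2=1 w1=1
t12.Δ0 w0=0 clk=0 w2=1 w1=1
t12.Δ1 w0=0 clk=1 w2=1 w1=1
t12.Δ2 w0=0 clk=1 w2=1 w1=0
t12.Δ3 w0=1 clk=1 w2=1 w1=0
t13.Δ0 w0=1 clk=1 w2=1 w1=0
t13.Δ1 w0=1 clk=0 w2=1 w1=0
t14.Δ0 w0=1 clk=0 w2=1 w1=0
t14.Δ1 w0=1 clk=1 w2=1 w1=0
t14.Δ2 w0=1 clk=1 w2=1 w1=1
t14.Δ3 w0=0 clk=1 w2=1 w1=1
t15.Δ0 w0=0 clk=1 w2=1 w1=1
t15.Δ1 w0=0 clk=0 w2=1 w1=1
t16.Δ0 w0=0 clk=0 w2=1 w1=1
t16.Δ1 w0=0 clk=1 w2=1 w1=1
t16.Δ2 w0=0 clk=1 w2=1 w1=0
t16.Δ3 w0=1 clk=1 w2=1 w1=0

0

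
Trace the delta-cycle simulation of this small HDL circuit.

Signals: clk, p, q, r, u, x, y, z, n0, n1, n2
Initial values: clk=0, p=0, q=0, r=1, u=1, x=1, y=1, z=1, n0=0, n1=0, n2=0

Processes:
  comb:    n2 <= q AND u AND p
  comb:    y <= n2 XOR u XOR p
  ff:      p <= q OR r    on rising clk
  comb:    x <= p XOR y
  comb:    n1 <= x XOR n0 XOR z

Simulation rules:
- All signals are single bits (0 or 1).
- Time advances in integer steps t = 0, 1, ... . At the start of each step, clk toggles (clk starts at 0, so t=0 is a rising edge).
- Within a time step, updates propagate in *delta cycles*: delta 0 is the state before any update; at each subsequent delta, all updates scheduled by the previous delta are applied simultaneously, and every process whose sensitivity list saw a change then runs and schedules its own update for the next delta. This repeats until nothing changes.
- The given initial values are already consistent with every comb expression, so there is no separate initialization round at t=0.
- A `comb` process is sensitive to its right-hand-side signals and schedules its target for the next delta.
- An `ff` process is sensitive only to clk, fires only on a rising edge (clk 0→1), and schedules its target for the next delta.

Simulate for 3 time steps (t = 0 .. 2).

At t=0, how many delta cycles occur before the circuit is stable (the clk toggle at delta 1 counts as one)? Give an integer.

5

t0.Δ0 r=1 y=1 x=1 clk=0 q=0 n2=0 u=1 n1=0 n0=0 z=1 p=0
t0.Δ1 r=1 y=1 x=1 clk=1 q=0 n2=0 u=1 n1=0 n0=0 z=1 p=0
t0.Δ2 r=1 y=1 x=1 clk=1 q=0 n2=0 u=1 n1=0 n0=0 z=1 p=1
t0.Δ3 r=1 y=0 x=0 clk=1 q=0 n2=0 u=1 n1=0 n0=0 z=1 p=1
t0.Δ4 r=1 y=0 x=1 clk=1 q=0 n2=0 u=1 n1=1 n0=0 z=1 p=1
t0.Δ5 r=1 y=0 x=1 clk=1 q=0 n2=0 u=1 n1=0 n0=0 z=1 p=1
t1.Δ0 r=1 y=0 x=1 clk=1 q=0 n2=0 u=1 n1=0 n0=0 z=1 p=1
t1.Δ1 r=1 y=0 x=1 clk=0 q=0 n2=0 u=1 n1=0 n0=0 z=1 p=1
t2.Δ0 r=1 y=0 x=1 clk=0 q=0 n2=0 u=1 n1=0 n0=0 z=1 p=1
t2.Δ1 r=1 y=0 x=1 clk=1 q=0 n2=0 u=1 n1=0 n0=0 z=1 p=1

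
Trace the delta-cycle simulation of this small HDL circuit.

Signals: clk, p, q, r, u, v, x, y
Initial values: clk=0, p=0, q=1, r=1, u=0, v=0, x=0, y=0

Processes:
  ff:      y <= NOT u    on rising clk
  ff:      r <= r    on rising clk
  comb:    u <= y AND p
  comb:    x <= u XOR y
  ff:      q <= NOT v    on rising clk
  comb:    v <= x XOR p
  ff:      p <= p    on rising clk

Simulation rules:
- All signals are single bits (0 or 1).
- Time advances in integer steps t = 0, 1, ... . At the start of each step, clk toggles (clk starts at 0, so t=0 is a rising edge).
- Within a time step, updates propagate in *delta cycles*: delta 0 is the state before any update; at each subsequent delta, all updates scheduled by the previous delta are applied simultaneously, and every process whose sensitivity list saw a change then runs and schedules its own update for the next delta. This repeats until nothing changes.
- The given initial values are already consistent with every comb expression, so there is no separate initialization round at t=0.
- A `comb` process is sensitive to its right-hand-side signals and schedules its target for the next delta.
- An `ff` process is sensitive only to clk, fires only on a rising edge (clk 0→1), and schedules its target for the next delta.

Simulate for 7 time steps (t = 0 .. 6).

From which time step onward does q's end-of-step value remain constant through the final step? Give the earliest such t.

2

t=0 Δ0: clk=0 q=1 x=0 v=0 p=0 u=0 y=0 r=1
  Δ1: clk:0→1
  Δ2: y:0→1
  Δ3: x:0→1
  Δ4: v:0→1
  (4Δ to stable)
t=1 Δ0: clk=1 q=1 x=1 v=1 p=0 u=0 y=1 r=1
  Δ1: clk:1→0
  (1Δ to stable)
t=2 Δ0: clk=0 q=1 x=1 v=1 p=0 u=0 y=1 r=1
  Δ1: clk:0→1
  Δ2: q:1→0
  (2Δ to stable)
t=3 Δ0: clk=1 q=0 x=1 v=1 p=0 u=0 y=1 r=1
  Δ1: clk:1→0
  (1Δ to stable)
t=4 Δ0: clk=0 q=0 x=1 v=1 p=0 u=0 y=1 r=1
  Δ1: clk:0→1
  (1Δ to stable)
t=5 Δ0: clk=1 q=0 x=1 v=1 p=0 u=0 y=1 r=1
  Δ1: clk:1→0
  (1Δ to stable)
t=6 Δ0: clk=0 q=0 x=1 v=1 p=0 u=0 y=1 r=1
  Δ1: clk:0→1
  (1Δ to stable)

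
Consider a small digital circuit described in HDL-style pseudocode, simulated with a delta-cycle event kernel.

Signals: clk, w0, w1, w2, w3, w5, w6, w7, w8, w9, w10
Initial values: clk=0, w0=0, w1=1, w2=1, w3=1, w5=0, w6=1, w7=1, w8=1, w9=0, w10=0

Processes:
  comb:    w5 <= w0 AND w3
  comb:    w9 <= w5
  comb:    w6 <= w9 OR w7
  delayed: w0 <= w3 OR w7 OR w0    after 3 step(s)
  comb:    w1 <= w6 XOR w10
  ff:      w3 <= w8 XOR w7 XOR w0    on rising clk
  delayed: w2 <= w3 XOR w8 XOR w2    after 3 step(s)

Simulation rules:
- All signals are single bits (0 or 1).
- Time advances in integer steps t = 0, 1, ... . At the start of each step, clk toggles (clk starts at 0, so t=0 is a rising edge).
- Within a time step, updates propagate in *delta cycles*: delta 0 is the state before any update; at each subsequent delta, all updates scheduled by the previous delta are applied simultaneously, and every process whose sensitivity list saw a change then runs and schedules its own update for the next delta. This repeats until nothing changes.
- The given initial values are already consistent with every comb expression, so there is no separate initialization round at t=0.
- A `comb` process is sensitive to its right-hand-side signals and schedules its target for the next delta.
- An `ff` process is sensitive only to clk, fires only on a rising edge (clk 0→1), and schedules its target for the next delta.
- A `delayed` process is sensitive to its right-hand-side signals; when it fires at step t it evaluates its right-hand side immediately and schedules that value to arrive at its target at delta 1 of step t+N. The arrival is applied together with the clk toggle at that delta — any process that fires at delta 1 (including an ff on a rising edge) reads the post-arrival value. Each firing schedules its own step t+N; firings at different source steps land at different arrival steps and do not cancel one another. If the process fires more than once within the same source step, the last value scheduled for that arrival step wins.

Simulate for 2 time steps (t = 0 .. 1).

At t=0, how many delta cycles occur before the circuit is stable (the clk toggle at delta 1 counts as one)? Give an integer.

2

[bits: w1,w2,w5,w8,clk,w10,w6,w0,w9,w3,w7]
t=0: Δ0=11010010011 Δ1=11011010011 Δ2=11011010001 | 2Δ
t=1: Δ0=11011010001 Δ1=11010010001 | 1Δ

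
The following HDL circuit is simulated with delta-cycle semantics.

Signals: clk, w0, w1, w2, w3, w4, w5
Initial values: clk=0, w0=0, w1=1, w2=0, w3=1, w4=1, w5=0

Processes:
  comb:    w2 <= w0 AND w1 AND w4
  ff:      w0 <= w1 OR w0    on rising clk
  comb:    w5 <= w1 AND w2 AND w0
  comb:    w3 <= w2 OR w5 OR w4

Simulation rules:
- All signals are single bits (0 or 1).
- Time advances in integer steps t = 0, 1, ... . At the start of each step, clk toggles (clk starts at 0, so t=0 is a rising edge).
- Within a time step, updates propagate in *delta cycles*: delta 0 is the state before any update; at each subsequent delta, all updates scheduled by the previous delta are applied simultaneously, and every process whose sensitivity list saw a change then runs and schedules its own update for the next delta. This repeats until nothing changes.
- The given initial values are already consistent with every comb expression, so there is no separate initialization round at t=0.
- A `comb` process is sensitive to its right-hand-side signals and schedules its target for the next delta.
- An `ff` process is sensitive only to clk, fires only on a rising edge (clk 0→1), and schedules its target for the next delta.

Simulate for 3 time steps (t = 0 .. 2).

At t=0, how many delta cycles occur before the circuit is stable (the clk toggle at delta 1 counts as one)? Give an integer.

t0.Δ0 w1=1 w3=1 clk=0 w5=0 w2=0 w4=1 w0=0
t0.Δ1 w1=1 w3=1 clk=1 w5=0 w2=0 w4=1 w0=0
t0.Δ2 w1=1 w3=1 clk=1 w5=0 w2=0 w4=1 w0=1
t0.Δ3 w1=1 w3=1 clk=1 w5=0 w2=1 w4=1 w0=1
t0.Δ4 w1=1 w3=1 clk=1 w5=1 w2=1 w4=1 w0=1
t1.Δ0 w1=1 w3=1 clk=1 w5=1 w2=1 w4=1 w0=1
t1.Δ1 w1=1 w3=1 clk=0 w5=1 w2=1 w4=1 w0=1
t2.Δ0 w1=1 w3=1 clk=0 w5=1 w2=1 w4=1 w0=1
t2.Δ1 w1=1 w3=1 clk=1 w5=1 w2=1 w4=1 w0=1

4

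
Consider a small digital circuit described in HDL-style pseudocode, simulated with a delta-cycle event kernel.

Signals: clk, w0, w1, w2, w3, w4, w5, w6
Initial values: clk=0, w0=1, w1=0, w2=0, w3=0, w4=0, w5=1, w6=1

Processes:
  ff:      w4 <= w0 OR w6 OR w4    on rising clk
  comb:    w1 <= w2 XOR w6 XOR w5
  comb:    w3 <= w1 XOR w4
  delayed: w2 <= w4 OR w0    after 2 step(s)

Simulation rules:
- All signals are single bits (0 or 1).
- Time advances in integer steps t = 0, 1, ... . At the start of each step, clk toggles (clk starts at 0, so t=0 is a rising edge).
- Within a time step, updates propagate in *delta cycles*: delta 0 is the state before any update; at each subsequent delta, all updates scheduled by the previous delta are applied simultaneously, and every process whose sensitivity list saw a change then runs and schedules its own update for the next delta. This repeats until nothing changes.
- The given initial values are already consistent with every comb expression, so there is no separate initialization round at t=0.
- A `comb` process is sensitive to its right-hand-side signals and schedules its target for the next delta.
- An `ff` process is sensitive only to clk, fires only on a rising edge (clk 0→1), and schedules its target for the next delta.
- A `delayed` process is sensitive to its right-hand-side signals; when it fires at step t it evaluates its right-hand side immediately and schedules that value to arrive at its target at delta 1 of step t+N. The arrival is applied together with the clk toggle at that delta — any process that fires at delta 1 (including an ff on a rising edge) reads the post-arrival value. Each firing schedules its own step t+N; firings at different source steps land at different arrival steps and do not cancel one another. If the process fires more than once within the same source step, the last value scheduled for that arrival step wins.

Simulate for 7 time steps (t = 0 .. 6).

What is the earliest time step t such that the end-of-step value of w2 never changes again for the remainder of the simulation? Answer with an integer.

t=0 Δ0: w0=1 w3=0 w4=0 w6=1 w2=0 clk=0 w1=0 w5=1
  Δ1: clk:0→1
  Δ2: w4:0→1
  Δ3: w3:0→1
  (3Δ to stable)
t=1 Δ0: w0=1 w3=1 w4=1 w6=1 w2=0 clk=1 w1=0 w5=1
  Δ1: clk:1→0
  (1Δ to stable)
t=2 Δ0: w0=1 w3=1 w4=1 w6=1 w2=0 clk=0 w1=0 w5=1
  Δ1: w2:0→1, clk:0→1
  Δ2: w1:0→1
  Δ3: w3:1→0
  (3Δ to stable)
t=3 Δ0: w0=1 w3=0 w4=1 w6=1 w2=1 clk=1 w1=1 w5=1
  Δ1: clk:1→0
  (1Δ to stable)
t=4 Δ0: w0=1 w3=0 w4=1 w6=1 w2=1 clk=0 w1=1 w5=1
  Δ1: clk:0→1
  (1Δ to stable)
t=5 Δ0: w0=1 w3=0 w4=1 w6=1 w2=1 clk=1 w1=1 w5=1
  Δ1: clk:1→0
  (1Δ to stable)
t=6 Δ0: w0=1 w3=0 w4=1 w6=1 w2=1 clk=0 w1=1 w5=1
  Δ1: clk:0→1
  (1Δ to stable)

2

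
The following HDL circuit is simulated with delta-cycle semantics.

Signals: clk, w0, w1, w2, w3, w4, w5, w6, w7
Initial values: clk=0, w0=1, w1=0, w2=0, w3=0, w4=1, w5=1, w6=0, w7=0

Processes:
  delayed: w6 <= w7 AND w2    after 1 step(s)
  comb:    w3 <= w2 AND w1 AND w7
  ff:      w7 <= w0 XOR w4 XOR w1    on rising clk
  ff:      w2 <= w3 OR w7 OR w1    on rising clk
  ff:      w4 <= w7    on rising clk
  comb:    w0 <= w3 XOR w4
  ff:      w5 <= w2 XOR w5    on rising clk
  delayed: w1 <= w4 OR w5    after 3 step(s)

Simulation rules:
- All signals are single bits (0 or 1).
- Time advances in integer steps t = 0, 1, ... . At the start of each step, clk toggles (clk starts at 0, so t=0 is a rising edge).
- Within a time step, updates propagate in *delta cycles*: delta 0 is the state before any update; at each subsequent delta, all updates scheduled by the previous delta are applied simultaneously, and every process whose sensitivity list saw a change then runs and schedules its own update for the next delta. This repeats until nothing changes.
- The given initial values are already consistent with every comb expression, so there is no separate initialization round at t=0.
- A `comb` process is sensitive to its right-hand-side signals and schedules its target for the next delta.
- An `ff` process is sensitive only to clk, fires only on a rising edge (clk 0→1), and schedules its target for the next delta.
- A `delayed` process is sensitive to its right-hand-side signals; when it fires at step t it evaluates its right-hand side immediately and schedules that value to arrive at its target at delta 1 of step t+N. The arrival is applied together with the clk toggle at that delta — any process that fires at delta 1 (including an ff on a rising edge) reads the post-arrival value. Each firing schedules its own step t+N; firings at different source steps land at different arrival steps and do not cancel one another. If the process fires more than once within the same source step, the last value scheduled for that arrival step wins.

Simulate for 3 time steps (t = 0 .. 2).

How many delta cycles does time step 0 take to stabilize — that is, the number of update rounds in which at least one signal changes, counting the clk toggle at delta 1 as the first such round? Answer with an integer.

3

[bits: clk,w0,w3,w5,w2,w1,w7,w4,w6]
t=0: Δ0=010100010 Δ1=110100010 Δ2=110100000 Δ3=100100000 | 3Δ
t=1: Δ0=100100000 Δ1=000100000 | 1Δ
t=2: Δ0=000100000 Δ1=100100000 | 1Δ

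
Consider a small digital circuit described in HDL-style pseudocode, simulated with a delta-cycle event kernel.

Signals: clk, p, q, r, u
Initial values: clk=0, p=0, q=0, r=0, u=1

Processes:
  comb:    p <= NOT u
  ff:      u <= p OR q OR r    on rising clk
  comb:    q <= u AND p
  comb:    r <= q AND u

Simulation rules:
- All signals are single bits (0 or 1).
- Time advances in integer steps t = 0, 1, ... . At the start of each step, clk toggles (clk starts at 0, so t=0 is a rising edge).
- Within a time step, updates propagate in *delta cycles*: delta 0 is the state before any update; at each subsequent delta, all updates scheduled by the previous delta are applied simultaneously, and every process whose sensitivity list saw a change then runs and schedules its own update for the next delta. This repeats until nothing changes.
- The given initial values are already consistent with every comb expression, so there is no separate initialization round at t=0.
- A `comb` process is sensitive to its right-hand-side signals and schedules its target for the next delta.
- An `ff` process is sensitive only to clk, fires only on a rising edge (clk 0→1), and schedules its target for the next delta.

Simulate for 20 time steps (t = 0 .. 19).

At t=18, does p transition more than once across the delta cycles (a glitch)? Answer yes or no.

[bits: r,q,clk,p,u]
t=0: Δ0=00001 Δ1=00101 Δ2=00100 Δ3=00110 | 3Δ
t=1: Δ0=00110 Δ1=00010 | 1Δ
t=2: Δ0=00010 Δ1=00110 Δ2=00111 Δ3=01101 Δ4=10101 Δ5=00101 | 5Δ
t=3: Δ0=00101 Δ1=00001 | 1Δ
t=4: Δ0=00001 Δ1=00101 Δ2=00100 Δ3=00110 | 3Δ
t=5: Δ0=00110 Δ1=00010 | 1Δ
t=6: Δ0=00010 Δ1=00110 Δ2=00111 Δ3=01101 Δ4=10101 Δ5=00101 | 5Δ
t=7: Δ0=00101 Δ1=00001 | 1Δ
t=8: Δ0=00001 Δ1=00101 Δ2=00100 Δ3=00110 | 3Δ
t=9: Δ0=00110 Δ1=00010 | 1Δ
t=10: Δ0=00010 Δ1=00110 Δ2=00111 Δ3=01101 Δ4=10101 Δ5=00101 | 5Δ
t=11: Δ0=00101 Δ1=00001 | 1Δ
t=12: Δ0=00001 Δ1=00101 Δ2=00100 Δ3=00110 | 3Δ
t=13: Δ0=00110 Δ1=00010 | 1Δ
t=14: Δ0=00010 Δ1=00110 Δ2=00111 Δ3=01101 Δ4=10101 Δ5=00101 | 5Δ
t=15: Δ0=00101 Δ1=00001 | 1Δ
t=16: Δ0=00001 Δ1=00101 Δ2=00100 Δ3=00110 | 3Δ
t=17: Δ0=00110 Δ1=00010 | 1Δ
t=18: Δ0=00010 Δ1=00110 Δ2=00111 Δ3=01101 Δ4=10101 Δ5=00101 | 5Δ
t=19: Δ0=00101 Δ1=00001 | 1Δ

no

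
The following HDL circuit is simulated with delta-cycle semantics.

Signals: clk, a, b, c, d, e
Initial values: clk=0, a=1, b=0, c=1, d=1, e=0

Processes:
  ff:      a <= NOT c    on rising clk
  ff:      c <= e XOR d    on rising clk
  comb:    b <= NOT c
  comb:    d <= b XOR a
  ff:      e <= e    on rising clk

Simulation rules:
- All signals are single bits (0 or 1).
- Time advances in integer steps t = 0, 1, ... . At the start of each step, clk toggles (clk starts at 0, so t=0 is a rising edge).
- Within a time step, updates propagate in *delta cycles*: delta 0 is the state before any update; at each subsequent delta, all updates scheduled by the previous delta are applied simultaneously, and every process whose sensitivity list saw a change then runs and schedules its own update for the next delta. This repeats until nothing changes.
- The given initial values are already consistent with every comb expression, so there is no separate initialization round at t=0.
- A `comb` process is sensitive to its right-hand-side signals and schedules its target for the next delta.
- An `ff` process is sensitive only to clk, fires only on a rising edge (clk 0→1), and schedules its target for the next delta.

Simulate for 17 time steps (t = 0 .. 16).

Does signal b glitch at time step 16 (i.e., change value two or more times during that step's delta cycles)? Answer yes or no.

no

[bits: c,clk,e,a,b,d]
t=0: Δ0=100101 Δ1=110101 Δ2=110001 Δ3=110000 | 3Δ
t=1: Δ0=110000 Δ1=100000 | 1Δ
t=2: Δ0=100000 Δ1=110000 Δ2=010000 Δ3=010010 Δ4=010011 | 4Δ
t=3: Δ0=010011 Δ1=000011 | 1Δ
t=4: Δ0=000011 Δ1=010011 Δ2=110111 Δ3=110100 Δ4=110101 | 4Δ
t=5: Δ0=110101 Δ1=100101 | 1Δ
t=6: Δ0=100101 Δ1=110101 Δ2=110001 Δ3=110000 | 3Δ
t=7: Δ0=110000 Δ1=100000 | 1Δ
t=8: Δ0=100000 Δ1=110000 Δ2=010000 Δ3=010010 Δ4=010011 | 4Δ
t=9: Δ0=010011 Δ1=000011 | 1Δ
t=10: Δ0=000011 Δ1=010011 Δ2=110111 Δ3=110100 Δ4=110101 | 4Δ
t=11: Δ0=110101 Δ1=100101 | 1Δ
t=12: Δ0=100101 Δ1=110101 Δ2=110001 Δ3=110000 | 3Δ
t=13: Δ0=110000 Δ1=100000 | 1Δ
t=14: Δ0=100000 Δ1=110000 Δ2=010000 Δ3=010010 Δ4=010011 | 4Δ
t=15: Δ0=010011 Δ1=000011 | 1Δ
t=16: Δ0=000011 Δ1=010011 Δ2=110111 Δ3=110100 Δ4=110101 | 4Δ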